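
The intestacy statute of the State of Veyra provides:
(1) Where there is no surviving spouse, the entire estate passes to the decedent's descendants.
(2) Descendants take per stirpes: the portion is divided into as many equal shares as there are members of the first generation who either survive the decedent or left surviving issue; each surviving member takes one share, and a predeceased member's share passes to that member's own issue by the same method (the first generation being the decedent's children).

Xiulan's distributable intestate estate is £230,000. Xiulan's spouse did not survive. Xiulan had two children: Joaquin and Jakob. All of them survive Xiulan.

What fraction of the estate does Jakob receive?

Jakob receives 1/2 of the estate.

The entire £230,000 passes to the descendants.
That amount (£230,000) is divided into 2 shares of £115,000: Joaquin and Jakob each take £115,000.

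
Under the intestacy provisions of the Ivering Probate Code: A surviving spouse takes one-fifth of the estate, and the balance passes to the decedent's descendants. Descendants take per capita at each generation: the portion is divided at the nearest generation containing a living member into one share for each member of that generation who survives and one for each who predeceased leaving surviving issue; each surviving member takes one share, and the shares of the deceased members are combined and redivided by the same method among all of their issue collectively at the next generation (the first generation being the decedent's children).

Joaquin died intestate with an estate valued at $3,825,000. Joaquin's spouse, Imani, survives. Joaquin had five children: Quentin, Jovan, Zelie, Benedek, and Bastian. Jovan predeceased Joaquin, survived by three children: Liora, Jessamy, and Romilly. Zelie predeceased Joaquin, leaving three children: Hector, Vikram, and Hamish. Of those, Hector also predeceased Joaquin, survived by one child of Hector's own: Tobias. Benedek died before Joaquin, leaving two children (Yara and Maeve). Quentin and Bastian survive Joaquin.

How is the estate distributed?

Imani: $765,000; Quentin: $612,000; Liora: $229,500; Jessamy: $229,500; Romilly: $229,500; Tobias: $229,500; Vikram: $229,500; Hamish: $229,500; Yara: $229,500; Maeve: $229,500; Bastian: $612,000

Imani takes one-fifth of $3,825,000 = $765,000. The remaining $3,060,000 passes to the descendants.
The descendants' portion ($3,060,000) is divided at the children's generation into 5 shares of $612,000. Quentin and Bastian each take $612,000. The 3 shares of the deceased (Jovan, Zelie, and Benedek) are combined into a pool of $1,836,000.
That pool ($1,836,000) is divided at the grandchildren's generation into 8 shares of $229,500. Liora, Jessamy, Romilly, Vikram, Hamish, Yara, and Maeve each take $229,500. The remaining share for the deceased Hector ($229,500) is carried to the next generation.
That pool ($229,500) passes entirely to Tobias, the sole taker at the great-grandchildren's generation.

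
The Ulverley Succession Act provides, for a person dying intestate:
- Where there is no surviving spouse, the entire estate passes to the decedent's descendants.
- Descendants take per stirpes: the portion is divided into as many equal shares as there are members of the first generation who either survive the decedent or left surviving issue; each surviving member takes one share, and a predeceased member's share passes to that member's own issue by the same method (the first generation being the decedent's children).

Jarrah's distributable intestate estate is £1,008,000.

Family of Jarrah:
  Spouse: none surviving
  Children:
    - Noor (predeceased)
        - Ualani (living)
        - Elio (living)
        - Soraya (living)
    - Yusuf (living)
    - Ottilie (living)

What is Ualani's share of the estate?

Ualani receives £112,000.

The entire £1,008,000 passes to the descendants.
That amount (£1,008,000) is divided into 3 shares of £336,000: Yusuf and Ottilie each take £336,000; Noor's £336,000 share passes to Noor's issue.
Noor's share (£336,000) is divided into 3 shares of £112,000: Ualani, Elio, and Soraya each take £112,000.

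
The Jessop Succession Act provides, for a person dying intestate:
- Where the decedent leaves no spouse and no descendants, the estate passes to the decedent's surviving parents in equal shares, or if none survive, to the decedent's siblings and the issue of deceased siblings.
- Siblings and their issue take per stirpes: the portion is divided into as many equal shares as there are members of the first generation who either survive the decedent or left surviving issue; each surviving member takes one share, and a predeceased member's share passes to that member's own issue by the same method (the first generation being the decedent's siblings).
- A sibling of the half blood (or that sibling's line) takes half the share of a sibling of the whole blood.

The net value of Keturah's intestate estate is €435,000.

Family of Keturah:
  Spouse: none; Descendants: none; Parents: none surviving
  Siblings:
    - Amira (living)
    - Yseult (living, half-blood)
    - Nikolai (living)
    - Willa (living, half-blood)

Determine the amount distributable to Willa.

Willa receives €72,500.

The entire €435,000 passes to the siblings and their issue.
Counting each half-blood sibling's line as half a unit, there are 3 units in €435,000, so one unit is €145,000. Whole-blood lines (Amira and Nikolai) take €145,000 each; half-blood lines (Yseult and Willa) take €72,500 each.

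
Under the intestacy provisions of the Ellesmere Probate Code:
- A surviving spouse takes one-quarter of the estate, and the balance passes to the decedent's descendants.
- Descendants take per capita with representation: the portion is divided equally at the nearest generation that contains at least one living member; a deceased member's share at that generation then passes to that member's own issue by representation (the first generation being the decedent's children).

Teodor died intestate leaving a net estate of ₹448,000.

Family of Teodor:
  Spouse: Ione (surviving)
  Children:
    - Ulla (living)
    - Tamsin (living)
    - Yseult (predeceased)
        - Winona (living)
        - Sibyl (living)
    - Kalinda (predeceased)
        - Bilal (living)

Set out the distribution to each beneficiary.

Ione takes one-quarter of ₹448,000 = ₹112,000. The remaining ₹336,000 passes to the descendants.
The descendants' portion (₹336,000) is divided into 4 shares of ₹84,000: Ulla and Tamsin each take ₹84,000; Yseult's ₹84,000 share passes to Yseult's issue; Kalinda's ₹84,000 share passes to Kalinda's issue.
Yseult's share (₹84,000) is divided into 2 shares of ₹42,000: Winona and Sibyl each take ₹42,000.
Kalinda's share (₹84,000) passes entirely to Bilal.

Ione: ₹112,000; Ulla: ₹84,000; Tamsin: ₹84,000; Winona: ₹42,000; Sibyl: ₹42,000; Bilal: ₹84,000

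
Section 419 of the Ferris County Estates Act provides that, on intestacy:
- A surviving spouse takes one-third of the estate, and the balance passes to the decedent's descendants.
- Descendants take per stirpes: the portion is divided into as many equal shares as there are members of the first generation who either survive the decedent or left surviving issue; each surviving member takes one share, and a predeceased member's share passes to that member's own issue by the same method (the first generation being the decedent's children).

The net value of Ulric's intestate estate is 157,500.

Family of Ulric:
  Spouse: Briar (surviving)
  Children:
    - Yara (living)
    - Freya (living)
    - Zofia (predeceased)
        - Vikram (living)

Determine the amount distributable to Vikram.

Vikram receives 35,000.

Briar takes one-third of 157,500 = 52,500. The remaining 105,000 passes to the descendants.
The descendants' portion (105,000) is divided into 3 shares of 35,000: Yara and Freya each take 35,000; Zofia's 35,000 share passes to Zofia's issue.
Zofia's share (35,000) passes entirely to Vikram.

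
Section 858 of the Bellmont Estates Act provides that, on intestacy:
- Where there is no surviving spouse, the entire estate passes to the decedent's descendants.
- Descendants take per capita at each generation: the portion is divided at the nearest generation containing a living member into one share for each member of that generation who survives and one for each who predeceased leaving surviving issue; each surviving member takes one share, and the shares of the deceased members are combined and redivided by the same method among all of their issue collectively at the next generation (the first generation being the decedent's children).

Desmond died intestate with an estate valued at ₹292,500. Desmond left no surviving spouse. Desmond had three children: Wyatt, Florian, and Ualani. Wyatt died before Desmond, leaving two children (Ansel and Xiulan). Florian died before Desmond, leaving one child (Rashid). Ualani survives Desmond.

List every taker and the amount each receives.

The entire ₹292,500 passes to the descendants.
That amount (₹292,500) is divided at the children's generation into 3 shares of ₹97,500. Ualani takes ₹97,500. The 2 shares of the deceased (Wyatt and Florian) are combined into a pool of ₹195,000.
That pool (₹195,000) is divided at the grandchildren's generation equally among Ansel, Xiulan, and Rashid: ₹65,000 each.

Ansel: ₹65,000; Xiulan: ₹65,000; Rashid: ₹65,000; Ualani: ₹97,500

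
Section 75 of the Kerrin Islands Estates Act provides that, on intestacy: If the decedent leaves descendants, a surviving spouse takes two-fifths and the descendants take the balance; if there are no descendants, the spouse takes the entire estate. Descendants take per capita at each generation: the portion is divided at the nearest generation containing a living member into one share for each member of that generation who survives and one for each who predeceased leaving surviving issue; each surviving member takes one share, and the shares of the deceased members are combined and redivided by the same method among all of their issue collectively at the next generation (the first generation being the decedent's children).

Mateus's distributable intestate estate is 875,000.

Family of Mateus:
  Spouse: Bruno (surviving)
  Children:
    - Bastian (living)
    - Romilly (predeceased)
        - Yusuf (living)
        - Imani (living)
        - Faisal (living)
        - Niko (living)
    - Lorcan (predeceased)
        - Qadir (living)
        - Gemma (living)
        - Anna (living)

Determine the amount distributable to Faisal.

Bruno takes two-fifths of 875,000 = 350,000. The remaining 525,000 passes to the descendants.
The descendants' portion (525,000) is divided at the children's generation into 3 shares of 175,000. Bastian takes 175,000. The 2 shares of the deceased (Romilly and Lorcan) are combined into a pool of 350,000.
That pool (350,000) is divided at the grandchildren's generation equally among Yusuf, Imani, Faisal, Niko, Qadir, Gemma, and Anna: 50,000 each.

Faisal receives 50,000.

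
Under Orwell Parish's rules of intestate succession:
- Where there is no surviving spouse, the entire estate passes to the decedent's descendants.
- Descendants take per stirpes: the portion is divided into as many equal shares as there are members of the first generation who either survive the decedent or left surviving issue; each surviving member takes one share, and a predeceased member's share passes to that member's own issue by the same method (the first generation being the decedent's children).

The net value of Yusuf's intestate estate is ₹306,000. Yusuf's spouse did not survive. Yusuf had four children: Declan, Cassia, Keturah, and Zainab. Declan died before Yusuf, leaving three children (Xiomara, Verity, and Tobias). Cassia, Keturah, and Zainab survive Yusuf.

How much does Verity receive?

Verity receives ₹25,500.

The entire ₹306,000 passes to the descendants.
That amount (₹306,000) is divided into 4 shares of ₹76,500: Cassia, Keturah, and Zainab each take ₹76,500; Declan's ₹76,500 share passes to Declan's issue.
Declan's share (₹76,500) is divided into 3 shares of ₹25,500: Xiomara, Verity, and Tobias each take ₹25,500.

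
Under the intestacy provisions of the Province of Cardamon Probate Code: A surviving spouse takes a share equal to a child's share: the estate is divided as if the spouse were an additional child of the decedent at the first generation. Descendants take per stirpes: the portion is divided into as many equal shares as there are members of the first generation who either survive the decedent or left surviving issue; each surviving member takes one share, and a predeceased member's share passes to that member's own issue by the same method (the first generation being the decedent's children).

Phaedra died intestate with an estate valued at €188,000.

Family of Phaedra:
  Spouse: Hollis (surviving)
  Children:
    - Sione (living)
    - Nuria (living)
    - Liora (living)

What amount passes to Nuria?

The spouse counts as an additional share at the children's level, so there are 4 primary shares of €47,000. Hollis takes one such share (€47,000).
The children's combined portion (€141,000) is divided into 3 shares of €47,000: Sione, Nuria, and Liora each take €47,000.

Nuria receives €47,000.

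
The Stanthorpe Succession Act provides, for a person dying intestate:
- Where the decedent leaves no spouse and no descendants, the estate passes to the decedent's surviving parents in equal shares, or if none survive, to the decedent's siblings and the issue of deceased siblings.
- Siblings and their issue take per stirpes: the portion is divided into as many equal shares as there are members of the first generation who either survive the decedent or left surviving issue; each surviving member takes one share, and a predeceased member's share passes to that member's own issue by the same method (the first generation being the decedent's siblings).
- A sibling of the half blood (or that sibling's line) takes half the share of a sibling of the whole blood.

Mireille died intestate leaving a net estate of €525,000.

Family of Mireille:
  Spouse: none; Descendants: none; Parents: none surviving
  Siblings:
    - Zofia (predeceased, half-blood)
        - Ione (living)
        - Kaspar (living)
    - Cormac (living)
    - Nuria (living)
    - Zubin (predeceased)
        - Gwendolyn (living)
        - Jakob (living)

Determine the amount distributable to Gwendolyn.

Gwendolyn receives €75,000.

The entire €525,000 passes to the siblings and their issue.
Counting each half-blood sibling's line as half a unit, there are 7/2 units in €525,000, so one unit is €150,000. Whole-blood lines (Cormac, Nuria, and Zubin) take €150,000 each; half-blood lines (Zofia) take €75,000 each.
Zofia's share (€75,000) is divided into 2 shares of €37,500: Ione and Kaspar each take €37,500.
Zubin's share (€150,000) is divided into 2 shares of €75,000: Gwendolyn and Jakob each take €75,000.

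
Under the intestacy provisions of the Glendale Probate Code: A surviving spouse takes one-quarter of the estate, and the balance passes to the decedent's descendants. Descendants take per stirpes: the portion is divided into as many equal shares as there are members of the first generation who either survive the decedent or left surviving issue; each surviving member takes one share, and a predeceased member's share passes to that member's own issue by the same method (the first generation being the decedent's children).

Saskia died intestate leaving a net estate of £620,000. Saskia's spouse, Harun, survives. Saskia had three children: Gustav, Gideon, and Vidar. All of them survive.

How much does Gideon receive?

Gideon receives £155,000.

Harun takes one-quarter of £620,000 = £155,000. The remaining £465,000 passes to the descendants.
The descendants' portion (£465,000) is divided into 3 shares of £155,000: Gustav, Gideon, and Vidar each take £155,000.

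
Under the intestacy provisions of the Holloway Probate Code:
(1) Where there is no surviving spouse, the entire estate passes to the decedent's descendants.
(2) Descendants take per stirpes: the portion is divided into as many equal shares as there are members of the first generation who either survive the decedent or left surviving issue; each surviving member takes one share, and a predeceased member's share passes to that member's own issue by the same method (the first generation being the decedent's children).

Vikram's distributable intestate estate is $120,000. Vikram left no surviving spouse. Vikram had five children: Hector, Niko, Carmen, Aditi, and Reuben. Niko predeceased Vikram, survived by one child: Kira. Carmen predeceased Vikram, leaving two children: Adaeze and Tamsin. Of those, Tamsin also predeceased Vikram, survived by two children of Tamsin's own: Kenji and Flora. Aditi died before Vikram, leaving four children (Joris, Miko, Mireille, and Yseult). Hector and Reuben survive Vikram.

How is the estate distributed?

Hector: $24,000; Kira: $24,000; Adaeze: $12,000; Kenji: $6,000; Flora: $6,000; Joris: $6,000; Miko: $6,000; Mireille: $6,000; Yseult: $6,000; Reuben: $24,000

The entire $120,000 passes to the descendants.
That amount ($120,000) is divided into 5 shares of $24,000: Hector and Reuben each take $24,000; Niko's $24,000 share passes to Niko's issue; Carmen's $24,000 share passes to Carmen's issue; Aditi's $24,000 share passes to Aditi's issue.
Niko's share ($24,000) passes entirely to Kira.
Carmen's share ($24,000) is divided into 2 shares of $12,000: Adaeze takes $12,000; Tamsin's $12,000 share passes to Tamsin's issue.
Tamsin's share ($12,000) is divided into 2 shares of $6,000: Kenji and Flora each take $6,000.
Aditi's share ($24,000) is divided into 4 shares of $6,000: Joris, Miko, Mireille, and Yseult each take $6,000.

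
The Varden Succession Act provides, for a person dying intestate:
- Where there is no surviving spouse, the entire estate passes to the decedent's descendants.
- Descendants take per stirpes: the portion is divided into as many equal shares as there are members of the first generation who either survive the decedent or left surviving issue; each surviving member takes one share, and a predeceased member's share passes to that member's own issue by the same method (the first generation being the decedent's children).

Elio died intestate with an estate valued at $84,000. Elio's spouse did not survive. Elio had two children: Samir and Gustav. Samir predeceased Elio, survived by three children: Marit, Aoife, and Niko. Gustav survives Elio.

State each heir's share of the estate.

The entire $84,000 passes to the descendants.
That amount ($84,000) is divided into 2 shares of $42,000: Gustav takes $42,000; Samir's $42,000 share passes to Samir's issue.
Samir's share ($42,000) is divided into 3 shares of $14,000: Marit, Aoife, and Niko each take $14,000.

Marit: $14,000; Aoife: $14,000; Niko: $14,000; Gustav: $42,000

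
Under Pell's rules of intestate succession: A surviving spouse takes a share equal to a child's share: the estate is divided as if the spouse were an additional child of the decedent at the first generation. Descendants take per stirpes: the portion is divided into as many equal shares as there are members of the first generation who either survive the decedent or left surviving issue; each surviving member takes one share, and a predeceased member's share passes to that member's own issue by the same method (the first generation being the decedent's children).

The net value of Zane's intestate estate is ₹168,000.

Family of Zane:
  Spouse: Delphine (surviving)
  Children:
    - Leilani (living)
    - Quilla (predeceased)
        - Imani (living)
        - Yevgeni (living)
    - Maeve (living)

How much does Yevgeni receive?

Yevgeni receives ₹21,000.

The spouse counts as an additional share at the children's level, so there are 4 primary shares of ₹42,000. Delphine takes one such share (₹42,000).
The children's combined portion (₹126,000) is divided into 3 shares of ₹42,000: Leilani and Maeve each take ₹42,000; Quilla's ₹42,000 share passes to Quilla's issue.
Quilla's share (₹42,000) is divided into 2 shares of ₹21,000: Imani and Yevgeni each take ₹21,000.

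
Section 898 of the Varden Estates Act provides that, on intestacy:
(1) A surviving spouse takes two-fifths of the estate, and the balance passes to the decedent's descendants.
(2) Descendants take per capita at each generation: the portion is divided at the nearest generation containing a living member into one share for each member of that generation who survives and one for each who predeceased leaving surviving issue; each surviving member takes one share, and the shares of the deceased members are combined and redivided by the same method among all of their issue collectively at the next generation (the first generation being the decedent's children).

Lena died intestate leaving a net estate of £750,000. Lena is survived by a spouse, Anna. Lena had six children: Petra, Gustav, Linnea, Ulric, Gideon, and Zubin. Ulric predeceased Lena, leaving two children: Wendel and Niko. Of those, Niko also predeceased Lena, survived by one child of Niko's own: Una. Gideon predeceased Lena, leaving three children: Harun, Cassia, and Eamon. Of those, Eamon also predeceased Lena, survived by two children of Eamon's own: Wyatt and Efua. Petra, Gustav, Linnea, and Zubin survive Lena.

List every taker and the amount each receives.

Anna takes two-fifths of £750,000 = £300,000. The remaining £450,000 passes to the descendants.
The descendants' portion (£450,000) is divided at the children's generation into 6 shares of £75,000. Petra, Gustav, Linnea, and Zubin each take £75,000. The 2 shares of the deceased (Ulric and Gideon) are combined into a pool of £150,000.
That pool (£150,000) is divided at the grandchildren's generation into 5 shares of £30,000. Wendel, Harun, and Cassia each take £30,000. The 2 shares of the deceased (Niko and Eamon) are combined into a pool of £60,000.
That pool (£60,000) is divided at the great-grandchildren's generation equally among Una, Wyatt, and Efua: £20,000 each.

Anna: £300,000; Petra: £75,000; Gustav: £75,000; Linnea: £75,000; Wendel: £30,000; Una: £20,000; Harun: £30,000; Cassia: £30,000; Wyatt: £20,000; Efua: £20,000; Zubin: £75,000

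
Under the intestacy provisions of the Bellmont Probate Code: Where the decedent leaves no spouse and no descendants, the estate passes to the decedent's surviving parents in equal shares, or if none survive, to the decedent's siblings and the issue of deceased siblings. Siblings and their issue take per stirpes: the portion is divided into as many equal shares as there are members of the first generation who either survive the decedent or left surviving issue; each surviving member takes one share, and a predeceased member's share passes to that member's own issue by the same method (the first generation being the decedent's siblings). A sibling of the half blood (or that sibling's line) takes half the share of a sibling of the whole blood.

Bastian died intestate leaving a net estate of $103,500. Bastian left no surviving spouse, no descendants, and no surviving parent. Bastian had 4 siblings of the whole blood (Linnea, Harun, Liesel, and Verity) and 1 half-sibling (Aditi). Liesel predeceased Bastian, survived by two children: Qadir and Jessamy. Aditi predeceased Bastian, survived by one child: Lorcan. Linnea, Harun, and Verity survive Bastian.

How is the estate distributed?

Linnea: $23,000; Harun: $23,000; Qadir: $11,500; Jessamy: $11,500; Verity: $23,000; Lorcan: $11,500

The entire $103,500 passes to the siblings and their issue.
Counting each half-blood sibling's line as half a unit, there are 9/2 units in $103,500, so one unit is $23,000. Whole-blood lines (Linnea, Harun, Liesel, and Verity) take $23,000 each; half-blood lines (Aditi) take $11,500 each.
Liesel's share ($23,000) is divided into 2 shares of $11,500: Qadir and Jessamy each take $11,500.
Aditi's share ($11,500) passes entirely to Lorcan.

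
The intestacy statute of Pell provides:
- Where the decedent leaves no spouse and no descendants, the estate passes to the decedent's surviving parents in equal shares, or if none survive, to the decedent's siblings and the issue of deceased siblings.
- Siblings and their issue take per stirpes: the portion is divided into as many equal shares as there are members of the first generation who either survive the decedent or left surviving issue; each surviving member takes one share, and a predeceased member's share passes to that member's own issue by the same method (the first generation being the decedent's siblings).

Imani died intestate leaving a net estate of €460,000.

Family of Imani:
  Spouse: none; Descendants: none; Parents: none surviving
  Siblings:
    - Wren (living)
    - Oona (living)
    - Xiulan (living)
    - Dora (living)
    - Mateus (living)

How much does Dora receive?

The entire €460,000 passes to the siblings and their issue.
That amount (€460,000) is divided into 5 shares of €92,000: Wren, Oona, Xiulan, Dora, and Mateus each take €92,000.

Dora receives €92,000.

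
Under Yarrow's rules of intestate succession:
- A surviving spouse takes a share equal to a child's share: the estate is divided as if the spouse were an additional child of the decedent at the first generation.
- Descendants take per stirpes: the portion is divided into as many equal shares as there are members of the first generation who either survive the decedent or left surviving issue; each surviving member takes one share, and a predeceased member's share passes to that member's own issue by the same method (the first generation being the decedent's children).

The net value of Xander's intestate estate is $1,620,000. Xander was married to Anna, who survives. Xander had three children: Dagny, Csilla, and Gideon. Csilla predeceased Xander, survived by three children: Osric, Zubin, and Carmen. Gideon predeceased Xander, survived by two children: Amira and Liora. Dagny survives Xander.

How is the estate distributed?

Anna: $405,000; Dagny: $405,000; Osric: $135,000; Zubin: $135,000; Carmen: $135,000; Amira: $202,500; Liora: $202,500

The spouse counts as an additional share at the children's level, so there are 4 primary shares of $405,000. Anna takes one such share ($405,000).
The children's combined portion ($1,215,000) is divided into 3 shares of $405,000: Dagny takes $405,000; Csilla's $405,000 share passes to Csilla's issue; Gideon's $405,000 share passes to Gideon's issue.
Csilla's share ($405,000) is divided into 3 shares of $135,000: Osric, Zubin, and Carmen each take $135,000.
Gideon's share ($405,000) is divided into 2 shares of $202,500: Amira and Liora each take $202,500.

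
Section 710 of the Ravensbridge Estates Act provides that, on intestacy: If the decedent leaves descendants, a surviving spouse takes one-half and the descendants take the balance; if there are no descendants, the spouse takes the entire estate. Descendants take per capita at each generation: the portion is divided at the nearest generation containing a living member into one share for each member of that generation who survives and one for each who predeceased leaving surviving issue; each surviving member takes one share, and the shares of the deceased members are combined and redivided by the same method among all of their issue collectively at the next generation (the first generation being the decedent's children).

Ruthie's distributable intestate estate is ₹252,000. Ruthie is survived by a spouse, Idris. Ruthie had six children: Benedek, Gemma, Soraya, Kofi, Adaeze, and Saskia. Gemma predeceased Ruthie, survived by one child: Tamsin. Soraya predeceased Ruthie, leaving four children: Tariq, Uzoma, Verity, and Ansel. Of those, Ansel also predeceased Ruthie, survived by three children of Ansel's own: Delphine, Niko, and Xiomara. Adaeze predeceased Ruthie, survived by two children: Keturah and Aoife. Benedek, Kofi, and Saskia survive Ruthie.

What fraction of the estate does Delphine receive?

Delphine receives 1/84 of the estate.

Idris takes one-half of ₹252,000 = ₹126,000. The remaining ₹126,000 passes to the descendants.
The descendants' portion (₹126,000) is divided at the children's generation into 6 shares of ₹21,000. Benedek, Kofi, and Saskia each take ₹21,000. The 3 shares of the deceased (Gemma, Soraya, and Adaeze) are combined into a pool of ₹63,000.
That pool (₹63,000) is divided at the grandchildren's generation into 7 shares of ₹9,000. Tamsin, Tariq, Uzoma, Verity, Keturah, and Aoife each take ₹9,000. The remaining share for the deceased Ansel (₹9,000) is carried to the next generation.
That pool (₹9,000) is divided at the great-grandchildren's generation equally among Delphine, Niko, and Xiomara: ₹3,000 each.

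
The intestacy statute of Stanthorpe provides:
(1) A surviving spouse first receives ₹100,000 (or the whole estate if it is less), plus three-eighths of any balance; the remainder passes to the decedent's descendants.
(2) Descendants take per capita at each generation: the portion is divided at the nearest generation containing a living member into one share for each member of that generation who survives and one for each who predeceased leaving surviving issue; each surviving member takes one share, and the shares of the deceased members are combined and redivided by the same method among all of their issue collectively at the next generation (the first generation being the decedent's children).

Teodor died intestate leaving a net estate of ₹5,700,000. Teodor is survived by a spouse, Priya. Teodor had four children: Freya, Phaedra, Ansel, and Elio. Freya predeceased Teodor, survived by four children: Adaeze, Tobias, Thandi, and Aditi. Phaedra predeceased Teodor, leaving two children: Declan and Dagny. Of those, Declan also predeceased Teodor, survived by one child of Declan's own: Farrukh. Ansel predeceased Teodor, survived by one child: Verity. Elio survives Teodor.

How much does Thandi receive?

Priya first takes ₹100,000, leaving a balance of ₹5,600,000. Priya then takes three-eighths of the balance (₹2,100,000), for a total of ₹2,200,000. The remaining ₹3,500,000 passes to the descendants.
The descendants' portion (₹3,500,000) is divided at the children's generation into 4 shares of ₹875,000. Elio takes ₹875,000. The 3 shares of the deceased (Freya, Phaedra, and Ansel) are combined into a pool of ₹2,625,000.
That pool (₹2,625,000) is divided at the grandchildren's generation into 7 shares of ₹375,000. Adaeze, Tobias, Thandi, Aditi, Dagny, and Verity each take ₹375,000. The remaining share for the deceased Declan (₹375,000) is carried to the next generation.
That pool (₹375,000) passes entirely to Farrukh, the sole taker at the great-grandchildren's generation.

Thandi receives ₹375,000.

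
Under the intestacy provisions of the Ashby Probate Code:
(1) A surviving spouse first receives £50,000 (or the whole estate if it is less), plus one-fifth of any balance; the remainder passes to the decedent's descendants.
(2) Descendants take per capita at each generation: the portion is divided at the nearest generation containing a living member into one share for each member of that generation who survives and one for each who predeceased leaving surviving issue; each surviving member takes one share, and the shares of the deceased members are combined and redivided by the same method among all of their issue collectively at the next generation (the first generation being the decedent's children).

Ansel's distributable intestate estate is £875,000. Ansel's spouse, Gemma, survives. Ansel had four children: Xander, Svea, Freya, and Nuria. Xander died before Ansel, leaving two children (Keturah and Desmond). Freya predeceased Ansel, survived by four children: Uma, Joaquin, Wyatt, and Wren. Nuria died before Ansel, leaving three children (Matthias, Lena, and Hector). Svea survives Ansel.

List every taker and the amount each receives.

Gemma first takes £50,000, leaving a balance of £825,000. Gemma then takes one-fifth of the balance (£165,000), for a total of £215,000. The remaining £660,000 passes to the descendants.
The descendants' portion (£660,000) is divided at the children's generation into 4 shares of £165,000. Svea takes £165,000. The 3 shares of the deceased (Xander, Freya, and Nuria) are combined into a pool of £495,000.
That pool (£495,000) is divided at the grandchildren's generation equally among Keturah, Desmond, Uma, Joaquin, Wyatt, Wren, Matthias, Lena, and Hector: £55,000 each.

Gemma: £215,000; Keturah: £55,000; Desmond: £55,000; Svea: £165,000; Uma: £55,000; Joaquin: £55,000; Wyatt: £55,000; Wren: £55,000; Matthias: £55,000; Lena: £55,000; Hector: £55,000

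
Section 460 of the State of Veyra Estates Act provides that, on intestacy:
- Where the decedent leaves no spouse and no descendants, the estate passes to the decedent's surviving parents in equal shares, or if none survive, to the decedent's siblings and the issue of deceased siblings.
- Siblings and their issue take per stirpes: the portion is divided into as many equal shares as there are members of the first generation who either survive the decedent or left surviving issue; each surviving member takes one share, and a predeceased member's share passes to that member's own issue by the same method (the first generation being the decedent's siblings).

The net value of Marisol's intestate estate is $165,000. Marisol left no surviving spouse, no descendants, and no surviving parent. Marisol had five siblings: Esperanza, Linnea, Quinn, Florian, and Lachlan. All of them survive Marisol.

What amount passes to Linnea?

The entire $165,000 passes to the siblings and their issue.
That amount ($165,000) is divided into 5 shares of $33,000: Esperanza, Linnea, Quinn, Florian, and Lachlan each take $33,000.

Linnea receives $33,000.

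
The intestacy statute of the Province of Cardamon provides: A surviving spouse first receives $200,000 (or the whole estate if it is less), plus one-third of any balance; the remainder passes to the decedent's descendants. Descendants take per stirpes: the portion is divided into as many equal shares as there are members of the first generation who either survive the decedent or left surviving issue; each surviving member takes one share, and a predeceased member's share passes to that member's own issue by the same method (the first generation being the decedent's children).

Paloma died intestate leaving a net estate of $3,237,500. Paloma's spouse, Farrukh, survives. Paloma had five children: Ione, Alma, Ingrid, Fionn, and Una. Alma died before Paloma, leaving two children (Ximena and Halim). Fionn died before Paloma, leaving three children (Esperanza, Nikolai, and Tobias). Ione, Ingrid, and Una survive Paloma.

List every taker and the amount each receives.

Farrukh first takes $200,000, leaving a balance of $3,037,500. Farrukh then takes one-third of the balance ($1,012,500), for a total of $1,212,500. The remaining $2,025,000 passes to the descendants.
The descendants' portion ($2,025,000) is divided into 5 shares of $405,000: Ione, Ingrid, and Una each take $405,000; Alma's $405,000 share passes to Alma's issue; Fionn's $405,000 share passes to Fionn's issue.
Alma's share ($405,000) is divided into 2 shares of $202,500: Ximena and Halim each take $202,500.
Fionn's share ($405,000) is divided into 3 shares of $135,000: Esperanza, Nikolai, and Tobias each take $135,000.

Farrukh: $1,212,500; Ione: $405,000; Ximena: $202,500; Halim: $202,500; Ingrid: $405,000; Esperanza: $135,000; Nikolai: $135,000; Tobias: $135,000; Una: $405,000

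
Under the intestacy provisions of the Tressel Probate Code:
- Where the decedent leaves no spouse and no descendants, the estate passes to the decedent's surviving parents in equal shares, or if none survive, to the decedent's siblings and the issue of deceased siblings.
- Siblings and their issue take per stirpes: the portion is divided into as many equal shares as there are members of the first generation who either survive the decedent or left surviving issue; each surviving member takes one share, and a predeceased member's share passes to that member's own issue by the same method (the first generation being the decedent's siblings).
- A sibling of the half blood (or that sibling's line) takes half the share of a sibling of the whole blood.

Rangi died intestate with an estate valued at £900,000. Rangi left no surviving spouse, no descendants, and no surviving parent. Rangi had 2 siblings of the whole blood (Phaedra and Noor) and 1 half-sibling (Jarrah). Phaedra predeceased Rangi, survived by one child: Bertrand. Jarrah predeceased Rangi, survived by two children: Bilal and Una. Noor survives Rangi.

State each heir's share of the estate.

Bertrand: £360,000; Bilal: £90,000; Una: £90,000; Noor: £360,000

The entire £900,000 passes to the siblings and their issue.
Counting each half-blood sibling's line as half a unit, there are 5/2 units in £900,000, so one unit is £360,000. Whole-blood lines (Phaedra and Noor) take £360,000 each; half-blood lines (Jarrah) take £180,000 each.
Phaedra's share (£360,000) passes entirely to Bertrand.
Jarrah's share (£180,000) is divided into 2 shares of £90,000: Bilal and Una each take £90,000.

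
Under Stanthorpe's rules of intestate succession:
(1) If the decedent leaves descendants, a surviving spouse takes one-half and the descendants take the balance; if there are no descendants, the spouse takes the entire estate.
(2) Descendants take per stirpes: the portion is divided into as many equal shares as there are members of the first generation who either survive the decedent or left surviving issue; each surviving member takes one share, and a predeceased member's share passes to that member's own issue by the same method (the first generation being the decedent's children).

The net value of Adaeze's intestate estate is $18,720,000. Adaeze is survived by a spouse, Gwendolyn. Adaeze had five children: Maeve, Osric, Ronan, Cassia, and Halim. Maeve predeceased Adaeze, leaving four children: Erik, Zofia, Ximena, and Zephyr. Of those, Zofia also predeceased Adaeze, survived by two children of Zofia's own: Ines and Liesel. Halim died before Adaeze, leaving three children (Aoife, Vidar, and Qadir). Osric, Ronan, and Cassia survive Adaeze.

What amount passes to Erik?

Gwendolyn takes one-half of $18,720,000 = $9,360,000. The remaining $9,360,000 passes to the descendants.
The descendants' portion ($9,360,000) is divided into 5 shares of $1,872,000: Osric, Ronan, and Cassia each take $1,872,000; Maeve's $1,872,000 share passes to Maeve's issue; Halim's $1,872,000 share passes to Halim's issue.
Maeve's share ($1,872,000) is divided into 4 shares of $468,000: Erik, Ximena, and Zephyr each take $468,000; Zofia's $468,000 share passes to Zofia's issue.
Zofia's share ($468,000) is divided into 2 shares of $234,000: Ines and Liesel each take $234,000.
Halim's share ($1,872,000) is divided into 3 shares of $624,000: Aoife, Vidar, and Qadir each take $624,000.

Erik receives $468,000.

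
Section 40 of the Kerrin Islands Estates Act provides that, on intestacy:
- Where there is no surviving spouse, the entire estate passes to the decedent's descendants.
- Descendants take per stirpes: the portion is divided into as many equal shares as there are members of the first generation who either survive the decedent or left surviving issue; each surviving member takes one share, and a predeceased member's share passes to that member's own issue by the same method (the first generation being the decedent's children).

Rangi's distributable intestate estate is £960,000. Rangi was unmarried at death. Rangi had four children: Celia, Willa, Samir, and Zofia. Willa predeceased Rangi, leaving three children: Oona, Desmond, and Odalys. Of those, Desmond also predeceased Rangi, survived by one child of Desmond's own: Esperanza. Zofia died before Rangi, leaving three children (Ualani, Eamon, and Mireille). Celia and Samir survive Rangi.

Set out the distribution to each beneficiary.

Celia: £240,000; Oona: £80,000; Esperanza: £80,000; Odalys: £80,000; Samir: £240,000; Ualani: £80,000; Eamon: £80,000; Mireille: £80,000

The entire £960,000 passes to the descendants.
That amount (£960,000) is divided into 4 shares of £240,000: Celia and Samir each take £240,000; Willa's £240,000 share passes to Willa's issue; Zofia's £240,000 share passes to Zofia's issue.
Willa's share (£240,000) is divided into 3 shares of £80,000: Oona and Odalys each take £80,000; Desmond's £80,000 share passes to Desmond's issue.
Desmond's share (£80,000) passes entirely to Esperanza.
Zofia's share (£240,000) is divided into 3 shares of £80,000: Ualani, Eamon, and Mireille each take £80,000.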